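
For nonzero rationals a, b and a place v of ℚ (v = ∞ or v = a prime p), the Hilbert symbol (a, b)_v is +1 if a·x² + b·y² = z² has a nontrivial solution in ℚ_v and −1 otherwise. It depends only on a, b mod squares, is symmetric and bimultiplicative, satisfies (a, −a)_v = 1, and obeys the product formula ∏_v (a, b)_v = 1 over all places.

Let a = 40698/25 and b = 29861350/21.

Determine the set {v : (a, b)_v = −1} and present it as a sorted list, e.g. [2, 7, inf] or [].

Mod squares: a ≡ 4522, b ≡ 13566. Check v ∈ {∞, 2, 3, 5, 7, 17, 19, 43}.
v=2: v_2(a)=1, v_2(b)=1; units ≡ 5, 7 (mod 8); ε·ε+αω+βω = 0·1+1·0+1·1 ≡ 1  ⇒  (a,b)_2 = -1.
v=19: a=19^1·(≡15), b=19^1·(≡4) mod 19; (15|19)=-1, (4|19)=+1; (−1)^{1·1·9}·(-1)^1·(+1)^1 = +1.
v=3: a=3^2·(≡1), b=3^-1·(≡1) mod 3; (1|3)=+1, (1|3)=+1; (−1)^{2·-1·1}·(+1)^-1·(+1)^2 = +1.
v=7: a=7^1·(≡1), b=7^-1·(≡5) mod 7; (1|7)=+1, (5|7)=-1; (−1)^{1·-1·3}·(+1)^-1·(-1)^1 = +1.
v=5: a=5^-2·(≡3), b=5^2·(≡4) mod 5; (3|5)=-1, (4|5)=+1; (−1)^{-2·2·2}·(-1)^2·(+1)^-2 = +1.
v=17: a=17^1·(≡6), b=17^1·(≡2) mod 17; (6|17)=-1, (2|17)=+1; (−1)^{1·1·8}·(-1)^1·(+1)^1 = -1.
v=43: a=43^0·(≡18), b=43^2·(≡36) mod 43; (18|43)=-1, (36|43)=+1; (−1)^{0·2·21}·(-1)^2·(+1)^0 = +1.
v=∞: 4522 > 0 and 13566 > 0  ⇒  (a,b)_∞ = +1.
(4522, 13566 / ℚ) ramifies at {2, 17}: a division algebra.

[2, 17]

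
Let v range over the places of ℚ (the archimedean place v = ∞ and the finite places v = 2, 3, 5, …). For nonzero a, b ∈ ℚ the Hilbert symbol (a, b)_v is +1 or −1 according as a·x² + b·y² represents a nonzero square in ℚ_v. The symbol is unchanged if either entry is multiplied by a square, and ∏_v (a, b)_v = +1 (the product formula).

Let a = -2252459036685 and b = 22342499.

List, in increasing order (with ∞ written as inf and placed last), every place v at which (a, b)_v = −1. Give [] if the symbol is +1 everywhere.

[2, 3, 29, 47]

Mod squares: a ≡ -2252459036685, b ≡ 22342499. Check v ∈ {∞, 2, 3, 5, 11, 13, 19, 23, 29, 41, 43, 47}.
v=47: a=47^1·(≡20), b=47^0·(≡15) mod 47; (20|47)=-1, (15|47)=-1; (−1)^{1·0·23}·(-1)^0·(-1)^1 = -1.
v=3: a=3^1·(≡2), b=3^0·(≡2) mod 3; (2|3)=-1, (2|3)=-1; (−1)^{1·0·1}·(-1)^0·(-1)^1 = -1.
v=19: a=19^1·(≡8), b=19^1·(≡11) mod 19; (8|19)=-1, (11|19)=+1; (−1)^{1·1·9}·(-1)^1·(+1)^1 = +1.
v=5: a=5^1·(≡3), b=5^0·(≡4) mod 5; (3|5)=-1, (4|5)=+1; (−1)^{1·0·2}·(-1)^0·(+1)^1 = +1.
v=13: a=13^1·(≡8), b=13^0·(≡10) mod 13; (8|13)=-1, (10|13)=+1; (−1)^{1·0·6}·(-1)^0·(+1)^1 = +1.
v=43: a=43^1·(≡7), b=43^1·(≡24) mod 43; (7|43)=-1, (24|43)=+1; (−1)^{1·1·21}·(-1)^1·(+1)^1 = +1.
v=2: v_2(a)=0, v_2(b)=0; units ≡ 3, 3 (mod 8); ε·ε+αω+βω = 1·1+0·1+0·1 ≡ 1  ⇒  (a,b)_2 = -1.
v=23: a=23^1·(≡21), b=23^1·(≡8) mod 23; (21|23)=-1, (8|23)=+1; (−1)^{1·1·11}·(-1)^1·(+1)^1 = +1.
v=41: a=41^1·(≡32), b=41^1·(≡8) mod 41; (32|41)=+1, (8|41)=+1; (−1)^{1·1·20}·(+1)^1·(+1)^1 = +1.
v=∞: -2252459036685 < 0 and 22342499 > 0  ⇒  (a,b)_∞ = +1.
v=29: a=29^1·(≡16), b=29^1·(≡17) mod 29; (16|29)=+1, (17|29)=-1; (−1)^{1·1·14}·(+1)^1·(-1)^1 = -1.
v=11: a=11^1·(≡5), b=11^0·(≡3) mod 11; (5|11)=+1, (3|11)=+1; (−1)^{1·0·5}·(+1)^0·(+1)^1 = +1.
|Ram(-2252459036685, 22342499)| = 4, even; anisotropic at {2, 3, 29, 47}.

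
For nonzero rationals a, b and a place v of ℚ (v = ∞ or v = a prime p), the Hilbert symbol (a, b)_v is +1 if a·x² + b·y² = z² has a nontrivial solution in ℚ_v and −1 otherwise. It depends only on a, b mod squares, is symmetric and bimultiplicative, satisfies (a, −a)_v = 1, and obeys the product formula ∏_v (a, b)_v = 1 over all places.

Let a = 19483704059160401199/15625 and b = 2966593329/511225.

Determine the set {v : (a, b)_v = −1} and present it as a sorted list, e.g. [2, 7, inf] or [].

[3, 47]

(a, b) ≡ (430559, 83049) mod (ℚ^×)²; places V = {2, 3, 5, 7, 11, 13, 17, 19, 31, 43, 47, ∞}.
(a,b)_19: α=3, u≡3; β=1, v≡7 (mod 19); (3|19)=-1, (7|19)=+1; sign (−1)^1·-1^1·+1^3 = +1.
(a,b)_3: α=10, u≡2; β=7, v≡2 (mod 3); (2|3)=-1, (2|3)=-1; sign (−1)^0·-1^7·-1^10 = -1.
(a,b)_17: α=1, u≡7; β=0, v≡16 (mod 17); (7|17)=-1, (16|17)=+1; sign (−1)^0·-1^0·+1^1 = +1.
(a,b)_13: α=0, u≡4; β=-2, v≡7 (mod 13); (4|13)=+1, (7|13)=-1; sign (−1)^0·+1^-2·-1^0 = +1.
(a,b)_7: α=0, u≡6; β=2, v≡1 (mod 7); (6|7)=-1, (1|7)=+1; sign (−1)^0·-1^2·+1^0 = +1.
(a,b)_5: α=-6, u≡4; β=-2, v≡1 (mod 5); (4|5)=+1, (1|5)=+1; sign (−1)^0·+1^-2·+1^-6 = +1.
(a,b)_31: α=3, u≡1; β=1, v≡6 (mod 31); (1|31)=+1, (6|31)=-1; sign (−1)^1·+1^1·-1^3 = +1.
(a,b)_2: α=0, β=0; u≡7, v≡1 (mod 8); ε(u)ε(v)=1·0, αω(v)=0·0, βω(u)=0·0; sum ≡ 0  ⇒  +1.
(a,b)_11: α=0, u≡8; β=-2, v≡7 (mod 11); (8|11)=-1, (7|11)=-1; sign (−1)^0·-1^-2·-1^0 = +1.
(a,b)_∞: sgn(430559)=+, sgn(83049)=+, so +1.
(a,b)_47: α=2, u≡19; β=1, v≡36 (mod 47); (19|47)=-1, (36|47)=+1; sign (−1)^0·-1^1·+1^2 = -1.
(a,b)_43: α=1, u≡8; β=0, v≡10 (mod 43); (8|43)=-1, (10|43)=+1; sign (−1)^0·-1^0·+1^1 = +1.
|Ram(430559, 83049)| = 2, even; anisotropic at {3, 47}.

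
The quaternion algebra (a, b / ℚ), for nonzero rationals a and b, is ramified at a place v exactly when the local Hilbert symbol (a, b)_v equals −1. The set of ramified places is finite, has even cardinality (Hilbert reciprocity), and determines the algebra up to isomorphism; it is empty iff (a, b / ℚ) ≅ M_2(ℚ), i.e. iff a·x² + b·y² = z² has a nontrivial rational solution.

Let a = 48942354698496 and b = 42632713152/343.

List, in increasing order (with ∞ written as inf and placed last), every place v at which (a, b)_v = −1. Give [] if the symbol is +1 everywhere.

[17, 23]

(a, b) ≡ (156009, 6396369) mod (ℚ^×)²; places V = {2, 3, 7, 17, 19, 23, 41, ∞}.
(a,b)_3: α=7, u≡1; β=7, v≡2 (mod 3); (1|3)=+1, (2|3)=-1; sign (−1)^1·+1^7·-1^7 = +1.
(a,b)_41: α=2, u≡9; β=1, v≡5 (mod 41); (9|41)=+1, (5|41)=+1; sign (−1)^0·+1^1·+1^2 = +1.
(a,b)_19: α=1, u≡10; β=1, v≡6 (mod 19); (10|19)=-1, (6|19)=+1; sign (−1)^1·-1^1·+1^1 = +1.
(a,b)_∞: sgn(156009)=+, sgn(6396369)=+, so +1.
(a,b)_2: α=8, β=6; u≡1, v≡1 (mod 8); ε(u)ε(v)=0·0, αω(v)=8·0, βω(u)=6·0; sum ≡ 0  ⇒  +1.
(a,b)_7: α=1, u≡3; β=-3, v≡1 (mod 7); (3|7)=-1, (1|7)=+1; sign (−1)^1·-1^-3·+1^1 = +1.
(a,b)_23: α=1, u≡15; β=1, v≡21 (mod 23); (15|23)=-1, (21|23)=-1; sign (−1)^1·-1^1·-1^1 = -1.
(a,b)_17: α=1, u≡5; β=1, v≡9 (mod 17); (5|17)=-1, (9|17)=+1; sign (−1)^0·-1^1·+1^1 = -1.
(156009, 6396369 / ℚ) ramifies at {17, 23}: a division algebra.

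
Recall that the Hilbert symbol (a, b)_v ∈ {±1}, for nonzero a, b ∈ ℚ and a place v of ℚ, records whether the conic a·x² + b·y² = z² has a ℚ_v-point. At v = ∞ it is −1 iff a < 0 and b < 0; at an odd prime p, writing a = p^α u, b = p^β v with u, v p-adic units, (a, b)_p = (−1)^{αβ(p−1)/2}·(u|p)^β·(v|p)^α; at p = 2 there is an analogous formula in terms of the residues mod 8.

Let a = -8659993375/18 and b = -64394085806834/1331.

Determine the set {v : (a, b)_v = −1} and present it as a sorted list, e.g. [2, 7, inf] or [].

[2, 11, 19, 31, 37, inf]

(a, b) ≡ (-2397230, -479446) mod (ℚ^×)²; places V = {2, 3, 5, 7, 11, 17, 19, 31, 37, ∞}.
(a,b)_37: α=1, u≡30; β=1, v≡6 (mod 37); (30|37)=+1, (6|37)=-1; sign (−1)^0·+1^1·-1^1 = -1.
(a,b)_31: α=1, u≡6; β=1, v≡3 (mod 31); (6|31)=-1, (3|31)=-1; sign (−1)^1·-1^1·-1^1 = -1.
(a,b)_∞: sgn(-2397230)=−, sgn(-479446)=−, so -1.
(a,b)_19: α=1, u≡6; β=3, v≡6 (mod 19); (6|19)=+1, (6|19)=+1; sign (−1)^1·+1^3·+1^1 = -1.
(a,b)_7: α=0, u≡4; β=2, v≡6 (mod 7); (4|7)=+1, (6|7)=-1; sign (−1)^0·+1^2·-1^0 = +1.
(a,b)_17: α=2, u≡15; β=4, v≡7 (mod 17); (15|17)=+1, (7|17)=-1; sign (−1)^0·+1^4·-1^2 = +1.
(a,b)_3: α=-2, u≡1; β=0, v≡2 (mod 3); (1|3)=+1, (2|3)=-1; sign (−1)^0·+1^0·-1^-2 = +1.
(a,b)_2: α=-1, β=1; u≡1, v≡5 (mod 8); ε(u)ε(v)=0·0, αω(v)=-1·1, βω(u)=1·0; sum ≡ 1  ⇒  -1.
(a,b)_5: α=3, u≡1; β=0, v≡1 (mod 5); (1|5)=+1, (1|5)=+1; sign (−1)^0·+1^0·+1^3 = +1.
(a,b)_11: α=1, u≡6; β=-3, v≡8 (mod 11); (6|11)=-1, (8|11)=-1; sign (−1)^1·-1^-3·-1^1 = -1.
Ram(-2397230, -479446) = {2, 11, 19, 31, 37, ∞}; no ℚ_2-point on the conic.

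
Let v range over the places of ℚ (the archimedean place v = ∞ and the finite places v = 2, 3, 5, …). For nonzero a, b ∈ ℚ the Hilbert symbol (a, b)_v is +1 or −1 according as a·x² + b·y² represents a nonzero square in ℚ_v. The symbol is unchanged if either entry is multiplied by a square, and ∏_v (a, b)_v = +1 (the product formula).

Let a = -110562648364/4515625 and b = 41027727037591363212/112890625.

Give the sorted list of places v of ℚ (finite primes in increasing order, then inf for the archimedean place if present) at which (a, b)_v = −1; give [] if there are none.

(a, b) ≡ (-144739, 6516107) mod (ℚ^×)²; places V = {2, 3, 5, 7, 11, 13, 17, 19, 23, 29, 31, 37, ∞}.
(a,b)_31: α=1, u≡6; β=1, v≡13 (mod 31); (6|31)=-1, (13|31)=-1; sign (−1)^1·-1^1·-1^1 = -1.
(a,b)_17: α=-2, u≡1; β=-2, v≡5 (mod 17); (1|17)=+1, (5|17)=-1; sign (−1)^0·+1^-2·-1^-2 = +1.
(a,b)_29: α=1, u≡21; β=2, v≡26 (mod 29); (21|29)=-1, (26|29)=-1; sign (−1)^0·-1^2·-1^1 = -1.
(a,b)_2: α=2, β=2; u≡5, v≡3 (mod 8); ε(u)ε(v)=0·1, αω(v)=2·1, βω(u)=2·1; sum ≡ 0  ⇒  +1.
(a,b)_∞: sgn(-144739)=−, sgn(6516107)=+, so +1.
(a,b)_19: α=2, u≡15; β=3, v≡10 (mod 19); (15|19)=-1, (10|19)=-1; sign (−1)^0·-1^3·-1^2 = -1.
(a,b)_23: α=3, u≡2; β=3, v≡9 (mod 23); (2|23)=+1, (9|23)=+1; sign (−1)^1·+1^3·+1^3 = -1.
(a,b)_5: α=-6, u≡4; β=-8, v≡3 (mod 5); (4|5)=+1, (3|5)=-1; sign (−1)^0·+1^-8·-1^-6 = +1.
(a,b)_11: α=0, u≡2; β=2, v≡9 (mod 11); (2|11)=-1, (9|11)=+1; sign (−1)^0·-1^2·+1^0 = +1.
(a,b)_13: α=0, u≡4; β=1, v≡2 (mod 13); (4|13)=+1, (2|13)=-1; sign (−1)^0·+1^1·-1^0 = +1.
(a,b)_3: α=0, u≡2; β=4, v≡2 (mod 3); (2|3)=-1, (2|3)=-1; sign (−1)^0·-1^4·-1^0 = +1.
(a,b)_37: α=0, u≡31; β=1, v≡1 (mod 37); (31|37)=-1, (1|37)=+1; sign (−1)^0·-1^1·+1^0 = -1.
(a,b)_7: α=1, u≡4; β=0, v≡3 (mod 7); (4|7)=+1, (3|7)=-1; sign (−1)^0·+1^0·-1^1 = -1.
|Ram(-144739, 6516107)| = 6, even; anisotropic at {7, 19, 23, 29, 31, 37}.

[7, 19, 23, 29, 31, 37]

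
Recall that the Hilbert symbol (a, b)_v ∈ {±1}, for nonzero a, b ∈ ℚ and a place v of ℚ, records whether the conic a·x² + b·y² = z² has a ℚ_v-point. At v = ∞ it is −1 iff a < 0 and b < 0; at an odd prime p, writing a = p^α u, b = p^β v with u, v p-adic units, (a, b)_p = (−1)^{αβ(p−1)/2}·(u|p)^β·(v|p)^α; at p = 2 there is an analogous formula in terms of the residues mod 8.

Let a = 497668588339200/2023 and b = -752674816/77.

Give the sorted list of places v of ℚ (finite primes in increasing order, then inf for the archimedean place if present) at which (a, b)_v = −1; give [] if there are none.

Mod squares: a ≡ 28014, b ≡ -67298. Check v ∈ {∞, 2, 3, 5, 7, 11, 17, 19, 23, 29}.
v=5: a=5^2·(≡1), b=5^0·(≡2) mod 5; (1|5)=+1, (2|5)=-1; (−1)^{2·0·2}·(+1)^0·(-1)^2 = +1.
v=7: a=7^-1·(≡6), b=7^-1·(≡4) mod 7; (6|7)=-1, (4|7)=+1; (−1)^{-1·-1·3}·(-1)^-1·(+1)^-1 = +1.
v=∞: 28014 > 0 and -67298 < 0  ⇒  (a,b)_∞ = +1.
v=17: a=17^-2·(≡13), b=17^0·(≡11) mod 17; (13|17)=+1, (11|17)=-1; (−1)^{-2·0·8}·(+1)^0·(-1)^-2 = +1.
v=2: v_2(a)=15, v_2(b)=11; units ≡ 7, 7 (mod 8); ε·ε+αω+βω = 1·1+15·0+11·0 ≡ 1  ⇒  (a,b)_2 = -1.
v=23: a=23^1·(≡22), b=23^1·(≡18) mod 23; (22|23)=-1, (18|23)=+1; (−1)^{1·1·11}·(-1)^1·(+1)^1 = +1.
v=29: a=29^3·(≡23), b=29^2·(≡21) mod 29; (23|29)=+1, (21|29)=-1; (−1)^{3·2·14}·(+1)^2·(-1)^3 = -1.
v=3: a=3^1·(≡2), b=3^0·(≡1) mod 3; (2|3)=-1, (1|3)=+1; (−1)^{1·0·1}·(-1)^0·(+1)^1 = +1.
v=11: a=11^0·(≡8), b=11^-1·(≡9) mod 11; (8|11)=-1, (9|11)=+1; (−1)^{0·-1·5}·(-1)^-1·(+1)^0 = -1.
v=19: a=19^2·(≡12), b=19^1·(≡4) mod 19; (12|19)=-1, (4|19)=+1; (−1)^{2·1·9}·(-1)^1·(+1)^2 = -1.
|Ram(28014, -67298)| = 4, even; anisotropic at {2, 11, 19, 29}.

[2, 11, 19, 29]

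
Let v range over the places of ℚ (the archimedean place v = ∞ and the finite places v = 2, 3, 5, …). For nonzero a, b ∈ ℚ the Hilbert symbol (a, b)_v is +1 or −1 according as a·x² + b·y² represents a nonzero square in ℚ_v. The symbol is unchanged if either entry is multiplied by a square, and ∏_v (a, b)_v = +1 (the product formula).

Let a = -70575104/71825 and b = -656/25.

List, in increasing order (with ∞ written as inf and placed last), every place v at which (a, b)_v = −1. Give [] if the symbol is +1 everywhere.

[2, 17, 41, inf]

Mod squares: a ≡ -697, b ≡ -41. Check v ∈ {∞, 2, 5, 13, 17, 41}.
v=5: a=5^-2·(≡2), b=5^-2·(≡4) mod 5; (2|5)=-1, (4|5)=+1; (−1)^{-2·-2·2}·(-1)^-2·(+1)^-2 = +1.
v=2: v_2(a)=10, v_2(b)=4; units ≡ 7, 7 (mod 8); ε·ε+αω+βω = 1·1+10·0+4·0 ≡ 1  ⇒  (a,b)_2 = -1.
v=17: a=17^-1·(≡10), b=17^0·(≡3) mod 17; (10|17)=-1, (3|17)=-1; (−1)^{-1·0·8}·(-1)^0·(-1)^-1 = -1.
v=∞: -697 < 0 and -41 < 0  ⇒  (a,b)_∞ = -1.
v=41: a=41^3·(≡35), b=41^1·(≡1) mod 41; (35|41)=-1, (1|41)=+1; (−1)^{3·1·20}·(-1)^1·(+1)^3 = -1.
v=13: a=13^-2·(≡7), b=13^0·(≡6) mod 13; (7|13)=-1, (6|13)=-1; (−1)^{-2·0·6}·(-1)^0·(-1)^-2 = +1.
|Ram(-697, -41)| = 4, even; anisotropic at {2, 17, 41, ∞}.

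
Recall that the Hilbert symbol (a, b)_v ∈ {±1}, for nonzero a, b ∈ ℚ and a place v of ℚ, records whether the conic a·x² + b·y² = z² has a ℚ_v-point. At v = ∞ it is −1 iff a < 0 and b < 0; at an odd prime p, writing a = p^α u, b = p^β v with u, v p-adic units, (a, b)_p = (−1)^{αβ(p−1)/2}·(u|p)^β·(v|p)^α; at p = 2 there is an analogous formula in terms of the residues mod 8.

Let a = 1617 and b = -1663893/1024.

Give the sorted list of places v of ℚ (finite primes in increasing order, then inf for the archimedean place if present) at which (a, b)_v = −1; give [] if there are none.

[7, 11]

(a, b) ≡ (33, -77) mod (ℚ^×)²; places V = {2, 3, 7, 11, ∞}.
(a,b)_2: α=0, β=-10; u≡1, v≡3 (mod 8); ε(u)ε(v)=0·1, αω(v)=0·1, βω(u)=-10·0; sum ≡ 0  ⇒  +1.
(a,b)_∞: sgn(33)=+, sgn(-77)=−, so +1.
(a,b)_11: α=1, u≡4; β=1, v≡9 (mod 11); (4|11)=+1, (9|11)=+1; sign (−1)^1·+1^1·+1^1 = -1.
(a,b)_7: α=2, u≡5; β=5, v≡3 (mod 7); (5|7)=-1, (3|7)=-1; sign (−1)^0·-1^5·-1^2 = -1.
(a,b)_3: α=1, u≡2; β=2, v≡1 (mod 3); (2|3)=-1, (1|3)=+1; sign (−1)^0·-1^2·+1^1 = +1.
|Ram(33, -77)| = 2, even; anisotropic at {7, 11}.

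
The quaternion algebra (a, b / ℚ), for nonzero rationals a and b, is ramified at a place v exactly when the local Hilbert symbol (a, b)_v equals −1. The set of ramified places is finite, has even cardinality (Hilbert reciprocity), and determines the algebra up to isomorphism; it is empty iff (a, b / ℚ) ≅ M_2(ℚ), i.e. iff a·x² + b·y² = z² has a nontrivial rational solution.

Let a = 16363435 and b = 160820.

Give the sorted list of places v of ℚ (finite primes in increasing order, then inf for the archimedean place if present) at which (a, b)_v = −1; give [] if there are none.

Mod squares: a ≡ 135235, b ≡ 40205. Check v ∈ {∞, 2, 5, 11, 17, 37, 43}.
v=2: v_2(a)=0, v_2(b)=2; units ≡ 3, 5 (mod 8); ε·ε+αω+βω = 1·0+0·1+2·1 ≡ 0  ⇒  (a,b)_2 = +1.
v=37: a=37^1·(≡31), b=37^0·(≡18) mod 37; (31|37)=-1, (18|37)=-1; (−1)^{1·0·18}·(-1)^0·(-1)^1 = -1.
v=11: a=11^2·(≡1), b=11^1·(≡1) mod 11; (1|11)=+1, (1|11)=+1; (−1)^{2·1·5}·(+1)^1·(+1)^2 = +1.
v=5: a=5^1·(≡2), b=5^1·(≡4) mod 5; (2|5)=-1, (4|5)=+1; (−1)^{1·1·2}·(-1)^1·(+1)^1 = -1.
v=∞: 135235 > 0 and 40205 > 0  ⇒  (a,b)_∞ = +1.
v=43: a=43^1·(≡38), b=43^1·(≡42) mod 43; (38|43)=+1, (42|43)=-1; (−1)^{1·1·21}·(+1)^1·(-1)^1 = +1.
v=17: a=17^1·(≡15), b=17^1·(≡8) mod 17; (15|17)=+1, (8|17)=+1; (−1)^{1·1·8}·(+1)^1·(+1)^1 = +1.
Ram(135235, 40205) = {5, 37}; no ℚ_5-point on the conic.

[5, 37]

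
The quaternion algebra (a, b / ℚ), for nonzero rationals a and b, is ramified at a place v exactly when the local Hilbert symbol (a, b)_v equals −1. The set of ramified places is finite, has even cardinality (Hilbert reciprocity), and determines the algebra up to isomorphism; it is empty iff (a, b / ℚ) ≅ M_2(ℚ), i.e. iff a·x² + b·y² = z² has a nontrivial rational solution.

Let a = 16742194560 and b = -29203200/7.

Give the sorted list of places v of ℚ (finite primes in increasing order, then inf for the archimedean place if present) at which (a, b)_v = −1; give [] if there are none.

Mod squares: a ≡ 390, b ≡ -21. Check v ∈ {∞, 2, 3, 5, 7, 13}.
v=5: a=5^1·(≡2), b=5^2·(≡1) mod 5; (2|5)=-1, (1|5)=+1; (−1)^{1·2·2}·(-1)^2·(+1)^1 = +1.
v=7: a=7^2·(≡6), b=7^-1·(≡2) mod 7; (6|7)=-1, (2|7)=+1; (−1)^{2·-1·3}·(-1)^-1·(+1)^2 = -1.
v=13: a=13^3·(≡10), b=13^2·(≡5) mod 13; (10|13)=+1, (5|13)=-1; (−1)^{3·2·6}·(+1)^2·(-1)^3 = -1.
v=2: v_2(a)=7, v_2(b)=8; units ≡ 3, 3 (mod 8); ε·ε+αω+βω = 1·1+7·1+8·1 ≡ 0  ⇒  (a,b)_2 = +1.
v=3: a=3^5·(≡1), b=3^3·(≡2) mod 3; (1|3)=+1, (2|3)=-1; (−1)^{5·3·1}·(+1)^3·(-1)^5 = +1.
v=∞: 390 > 0 and -21 < 0  ⇒  (a,b)_∞ = +1.
Ram(390, -21) = {7, 13}; no ℚ_7-point on the conic.

[7, 13]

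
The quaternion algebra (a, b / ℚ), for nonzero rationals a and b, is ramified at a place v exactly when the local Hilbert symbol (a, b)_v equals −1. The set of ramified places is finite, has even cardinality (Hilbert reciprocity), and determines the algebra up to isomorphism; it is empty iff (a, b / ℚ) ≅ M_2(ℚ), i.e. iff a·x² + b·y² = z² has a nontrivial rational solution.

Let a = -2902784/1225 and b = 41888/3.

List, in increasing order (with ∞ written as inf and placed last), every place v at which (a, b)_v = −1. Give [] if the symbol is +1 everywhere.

Mod squares: a ≡ -11339, b ≡ 7854. Check v ∈ {∞, 2, 3, 5, 7, 11, 17, 23, 29}.
v=17: a=17^1·(≡13), b=17^1·(≡11) mod 17; (13|17)=+1, (11|17)=-1; (−1)^{1·1·8}·(+1)^1·(-1)^1 = -1.
v=5: a=5^-2·(≡4), b=5^0·(≡1) mod 5; (4|5)=+1, (1|5)=+1; (−1)^{-2·0·2}·(+1)^0·(+1)^-2 = +1.
v=23: a=23^1·(≡18), b=23^0·(≡17) mod 23; (18|23)=+1, (17|23)=-1; (−1)^{1·0·11}·(+1)^0·(-1)^1 = -1.
v=29: a=29^1·(≡10), b=29^0·(≡4) mod 29; (10|29)=-1, (4|29)=+1; (−1)^{1·0·14}·(-1)^0·(+1)^1 = +1.
v=2: v_2(a)=8, v_2(b)=5; units ≡ 5, 7 (mod 8); ε·ε+αω+βω = 0·1+8·0+5·1 ≡ 1  ⇒  (a,b)_2 = -1.
v=3: a=3^0·(≡1), b=3^-1·(≡2) mod 3; (1|3)=+1, (2|3)=-1; (−1)^{0·-1·1}·(+1)^-1·(-1)^0 = +1.
v=7: a=7^-2·(≡1), b=7^1·(≡2) mod 7; (1|7)=+1, (2|7)=+1; (−1)^{-2·1·3}·(+1)^1·(+1)^-2 = +1.
v=11: a=11^0·(≡7), b=11^1·(≡8) mod 11; (7|11)=-1, (8|11)=-1; (−1)^{0·1·5}·(-1)^1·(-1)^0 = -1.
v=∞: -11339 < 0 and 7854 > 0  ⇒  (a,b)_∞ = +1.
(-11339, 7854 / ℚ) ramifies at {2, 11, 17, 23}: a division algebra.

[2, 11, 17, 23]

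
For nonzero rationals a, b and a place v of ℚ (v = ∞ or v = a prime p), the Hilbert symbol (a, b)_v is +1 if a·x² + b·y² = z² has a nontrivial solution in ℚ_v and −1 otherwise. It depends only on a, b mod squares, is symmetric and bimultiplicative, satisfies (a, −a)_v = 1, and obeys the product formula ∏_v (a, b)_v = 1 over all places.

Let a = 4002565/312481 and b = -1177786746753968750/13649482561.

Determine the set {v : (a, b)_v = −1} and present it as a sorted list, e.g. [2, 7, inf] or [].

(a, b) ≡ (85, -14) mod (ℚ^×)²; places V = {2, 5, 7, 11, 13, 17, 19, 31, 37, 43, ∞}.
(a,b)_2: α=0, β=1; u≡5, v≡1 (mod 8); ε(u)ε(v)=0·0, αω(v)=0·0, βω(u)=1·1; sum ≡ 1  ⇒  -1.
(a,b)_37: α=0, u≡1; β=2, v≡29 (mod 37); (1|37)=+1, (29|37)=-1; sign (−1)^0·+1^2·-1^0 = +1.
(a,b)_19: α=0, u≡9; β=-2, v≡4 (mod 19); (9|19)=+1, (4|19)=+1; sign (−1)^0·+1^-2·+1^0 = +1.
(a,b)_5: α=1, u≡3; β=6, v≡1 (mod 5); (3|5)=-1, (1|5)=+1; sign (−1)^0·-1^6·+1^1 = +1.
(a,b)_13: α=-2, u≡7; β=-2, v≡10 (mod 13); (7|13)=-1, (10|13)=+1; sign (−1)^0·-1^-2·+1^-2 = +1.
(a,b)_11: α=0, u≡7; β=-2, v≡10 (mod 11); (7|11)=-1, (10|11)=-1; sign (−1)^0·-1^-2·-1^0 = +1.
(a,b)_43: α=-2, u≡30; β=-2, v≡8 (mod 43); (30|43)=-1, (8|43)=-1; sign (−1)^0·-1^-2·-1^-2 = +1.
(a,b)_∞: sgn(85)=+, sgn(-14)=−, so +1.
(a,b)_31: α=2, u≡11; β=2, v≡23 (mod 31); (11|31)=-1, (23|31)=-1; sign (−1)^0·-1^2·-1^2 = +1.
(a,b)_17: α=1, u≡3; β=4, v≡10 (mod 17); (3|17)=-1, (10|17)=-1; sign (−1)^0·-1^4·-1^1 = -1.
(a,b)_7: α=2, u≡2; β=3, v≡6 (mod 7); (2|7)=+1, (6|7)=-1; sign (−1)^0·+1^3·-1^2 = +1.
|Ram(85, -14)| = 2, even; anisotropic at {2, 17}.

[2, 17]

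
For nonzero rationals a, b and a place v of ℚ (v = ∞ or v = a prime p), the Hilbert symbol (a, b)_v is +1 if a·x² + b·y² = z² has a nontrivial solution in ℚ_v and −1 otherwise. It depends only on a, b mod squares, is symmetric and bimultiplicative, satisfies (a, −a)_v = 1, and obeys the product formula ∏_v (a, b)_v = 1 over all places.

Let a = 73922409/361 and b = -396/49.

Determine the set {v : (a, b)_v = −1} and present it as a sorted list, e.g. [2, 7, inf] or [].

Mod squares: a ≡ 561, b ≡ -11. Check v ∈ {∞, 2, 3, 7, 11, 17, 19}.
v=7: a=7^0·(≡2), b=7^-2·(≡3) mod 7; (2|7)=+1, (3|7)=-1; (−1)^{0·-2·3}·(+1)^-2·(-1)^0 = +1.
v=17: a=17^1·(≡8), b=17^0·(≡11) mod 17; (8|17)=+1, (11|17)=-1; (−1)^{1·0·8}·(+1)^0·(-1)^1 = -1.
v=11: a=11^5·(≡7), b=11^1·(≡6) mod 11; (7|11)=-1, (6|11)=-1; (−1)^{5·1·5}·(-1)^1·(-1)^5 = -1.
v=2: v_2(a)=0, v_2(b)=2; units ≡ 1, 5 (mod 8); ε·ε+αω+βω = 0·0+0·1+2·0 ≡ 0  ⇒  (a,b)_2 = +1.
v=19: a=19^-2·(≡2), b=19^0·(≡2) mod 19; (2|19)=-1, (2|19)=-1; (−1)^{-2·0·9}·(-1)^0·(-1)^-2 = +1.
v=∞: 561 > 0 and -11 < 0  ⇒  (a,b)_∞ = +1.
v=3: a=3^3·(≡1), b=3^2·(≡1) mod 3; (1|3)=+1, (1|3)=+1; (−1)^{3·2·1}·(+1)^2·(+1)^3 = +1.
(561, -11 / ℚ) ramifies at {11, 17}: a division algebra.

[11, 17]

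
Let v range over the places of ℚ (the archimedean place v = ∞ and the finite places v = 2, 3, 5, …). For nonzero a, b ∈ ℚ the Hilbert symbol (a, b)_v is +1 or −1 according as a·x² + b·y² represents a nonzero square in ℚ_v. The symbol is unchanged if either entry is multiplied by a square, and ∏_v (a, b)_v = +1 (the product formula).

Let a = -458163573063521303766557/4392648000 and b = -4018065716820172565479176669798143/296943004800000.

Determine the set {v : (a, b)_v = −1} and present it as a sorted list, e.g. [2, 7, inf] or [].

Mod squares: a ≡ -29785, b ≡ -115. Check v ∈ {∞, 2, 3, 5, 7, 11, 13, 19, 23, 37}.
v=37: a=37^3·(≡27), b=37^4·(≡30) mod 37; (27|37)=+1, (30|37)=+1; (−1)^{3·4·18}·(+1)^4·(+1)^3 = +1.
v=3: a=3^-2·(≡2), b=3^-2·(≡2) mod 3; (2|3)=-1, (2|3)=-1; (−1)^{-2·-2·1}·(-1)^-2·(-1)^-2 = +1.
v=19: a=19^-2·(≡11), b=19^-2·(≡3) mod 19; (11|19)=+1, (3|19)=-1; (−1)^{-2·-2·9}·(+1)^-2·(-1)^-2 = +1.
v=23: a=23^9·(≡6), b=23^13·(≡3) mod 23; (6|23)=+1, (3|23)=+1; (−1)^{9·13·11}·(+1)^13·(+1)^9 = -1.
v=∞: -29785 < 0 and -115 < 0  ⇒  (a,b)_∞ = -1.
v=5: a=5^-3·(≡2), b=5^-5·(≡2) mod 5; (2|5)=-1, (2|5)=-1; (−1)^{-3·-5·2}·(-1)^-5·(-1)^-3 = +1.
v=2: v_2(a)=-6, v_2(b)=-10; units ≡ 7, 5 (mod 8); ε·ε+αω+βω = 1·0+-6·1+-10·0 ≡ 0  ⇒  (a,b)_2 = +1.
v=7: a=7^3·(≡4), b=7^4·(≡4) mod 7; (4|7)=+1, (4|7)=+1; (−1)^{3·4·3}·(+1)^4·(+1)^3 = +1.
v=11: a=11^4·(≡1), b=11^6·(≡10) mod 11; (1|11)=+1, (10|11)=-1; (−1)^{4·6·5}·(+1)^6·(-1)^4 = +1.
v=13: a=13^-2·(≡11), b=13^-4·(≡5) mod 13; (11|13)=-1, (5|13)=-1; (−1)^{-2·-4·6}·(-1)^-4·(-1)^-2 = +1.
|Ram(-29785, -115)| = 2, even; anisotropic at {23, ∞}.

[23, inf]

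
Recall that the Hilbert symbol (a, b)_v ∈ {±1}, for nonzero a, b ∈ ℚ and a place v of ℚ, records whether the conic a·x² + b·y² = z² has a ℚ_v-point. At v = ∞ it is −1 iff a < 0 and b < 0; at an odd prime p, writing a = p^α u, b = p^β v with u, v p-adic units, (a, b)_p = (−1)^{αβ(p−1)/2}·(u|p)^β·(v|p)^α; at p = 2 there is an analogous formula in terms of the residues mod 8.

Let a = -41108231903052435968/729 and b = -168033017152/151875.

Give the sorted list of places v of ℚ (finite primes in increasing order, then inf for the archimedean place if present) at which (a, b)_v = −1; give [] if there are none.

[19, inf]

(a, b) ≡ (-13202, -951159) mod (ℚ^×)²; places V = {2, 3, 5, 7, 11, 13, 19, 23, 37, 41, ∞}.
(a,b)_19: α=2, u≡10; β=1, v≡6 (mod 19); (10|19)=-1, (6|19)=+1; sign (−1)^0·-1^1·+1^2 = -1.
(a,b)_5: α=0, u≡3; β=-4, v≡1 (mod 5); (3|5)=-1, (1|5)=+1; sign (−1)^0·-1^-4·+1^0 = +1.
(a,b)_13: α=0, u≡11; β=2, v≡10 (mod 13); (11|13)=-1, (10|13)=+1; sign (−1)^0·-1^2·+1^0 = +1.
(a,b)_23: α=1, u≡16; β=0, v≡6 (mod 23); (16|23)=+1, (6|23)=+1; sign (−1)^0·+1^0·+1^1 = +1.
(a,b)_11: α=4, u≡4; β=1, v≡6 (mod 11); (4|11)=+1, (6|11)=-1; sign (−1)^0·+1^1·-1^4 = +1.
(a,b)_3: α=-6, u≡1; β=-5, v≡2 (mod 3); (1|3)=+1, (2|3)=-1; sign (−1)^0·+1^-5·-1^-6 = +1.
(a,b)_7: α=1, u≡2; β=2, v≡4 (mod 7); (2|7)=+1, (4|7)=+1; sign (−1)^0·+1^2·+1^1 = +1.
(a,b)_41: α=3, u≡24; β=1, v≡15 (mod 41); (24|41)=-1, (15|41)=-1; sign (−1)^0·-1^1·-1^3 = +1.
(a,b)_∞: sgn(-13202)=−, sgn(-951159)=−, so -1.
(a,b)_37: α=2, u≡27; β=1, v≡6 (mod 37); (27|37)=+1, (6|37)=-1; sign (−1)^0·+1^1·-1^2 = +1.
(a,b)_2: α=9, β=6; u≡7, v≡1 (mod 8); ε(u)ε(v)=1·0, αω(v)=9·0, βω(u)=6·0; sum ≡ 0  ⇒  +1.
|Ram(-13202, -951159)| = 2, even; anisotropic at {19, ∞}.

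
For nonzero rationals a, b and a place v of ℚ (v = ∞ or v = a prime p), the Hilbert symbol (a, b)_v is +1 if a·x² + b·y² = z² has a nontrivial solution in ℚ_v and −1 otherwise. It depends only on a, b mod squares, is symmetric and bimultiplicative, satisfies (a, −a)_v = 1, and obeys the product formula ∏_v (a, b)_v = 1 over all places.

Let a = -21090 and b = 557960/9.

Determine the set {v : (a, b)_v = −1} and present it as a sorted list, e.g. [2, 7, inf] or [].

(a, b) ≡ (-21090, 139490) mod (ℚ^×)²; places V = {2, 3, 5, 13, 19, 29, 37, ∞}.
(a,b)_13: α=0, u≡9; β=1, v≡8 (mod 13); (9|13)=+1, (8|13)=-1; sign (−1)^0·+1^1·-1^0 = +1.
(a,b)_∞: sgn(-21090)=−, sgn(139490)=+, so +1.
(a,b)_19: α=1, u≡11; β=0, v≡7 (mod 19); (11|19)=+1, (7|19)=+1; sign (−1)^0·+1^0·+1^1 = +1.
(a,b)_29: α=0, u≡22; β=1, v≡24 (mod 29); (22|29)=+1, (24|29)=+1; sign (−1)^0·+1^1·+1^0 = +1.
(a,b)_5: α=1, u≡2; β=1, v≡3 (mod 5); (2|5)=-1, (3|5)=-1; sign (−1)^0·-1^1·-1^1 = +1.
(a,b)_3: α=1, u≡2; β=-2, v≡2 (mod 3); (2|3)=-1, (2|3)=-1; sign (−1)^0·-1^-2·-1^1 = -1.
(a,b)_37: α=1, u≡22; β=1, v≡27 (mod 37); (22|37)=-1, (27|37)=+1; sign (−1)^0·-1^1·+1^1 = -1.
(a,b)_2: α=1, β=3; u≡7, v≡1 (mod 8); ε(u)ε(v)=1·0, αω(v)=1·0, βω(u)=3·0; sum ≡ 0  ⇒  +1.
|Ram(-21090, 139490)| = 2, even; anisotropic at {3, 37}.

[3, 37]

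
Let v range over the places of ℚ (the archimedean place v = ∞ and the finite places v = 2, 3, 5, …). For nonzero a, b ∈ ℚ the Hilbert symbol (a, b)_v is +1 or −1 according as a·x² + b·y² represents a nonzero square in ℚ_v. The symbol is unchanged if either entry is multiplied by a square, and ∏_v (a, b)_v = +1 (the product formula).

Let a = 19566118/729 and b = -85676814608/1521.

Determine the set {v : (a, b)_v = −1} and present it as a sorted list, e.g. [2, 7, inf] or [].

Mod squares: a ≡ 10582, b ≡ -83657. Check v ∈ {∞, 2, 3, 7, 11, 13, 17, 19, 23, 37, 43}.
v=37: a=37^1·(≡26), b=37^1·(≡16) mod 37; (26|37)=+1, (16|37)=+1; (−1)^{1·1·18}·(+1)^1·(+1)^1 = +1.
v=3: a=3^-6·(≡1), b=3^-2·(≡1) mod 3; (1|3)=+1, (1|3)=+1; (−1)^{-6·-2·1}·(+1)^-2·(+1)^-6 = +1.
v=17: a=17^0·(≡16), b=17^1·(≡4) mod 17; (16|17)=+1, (4|17)=+1; (−1)^{0·1·8}·(+1)^1·(+1)^0 = +1.
v=11: a=11^1·(≡9), b=11^2·(≡4) mod 11; (9|11)=+1, (4|11)=+1; (−1)^{1·2·5}·(+1)^2·(+1)^1 = +1.
v=13: a=13^1·(≡11), b=13^-2·(≡2) mod 13; (11|13)=-1, (2|13)=-1; (−1)^{1·-2·6}·(-1)^-2·(-1)^1 = -1.
v=7: a=7^0·(≡5), b=7^1·(≡5) mod 7; (5|7)=-1, (5|7)=-1; (−1)^{0·1·3}·(-1)^1·(-1)^0 = -1.
v=2: v_2(a)=1, v_2(b)=4; units ≡ 3, 7 (mod 8); ε·ε+αω+βω = 1·1+1·0+4·1 ≡ 1  ⇒  (a,b)_2 = -1.
v=23: a=23^0·(≡4), b=23^2·(≡15) mod 23; (4|23)=+1, (15|23)=-1; (−1)^{0·2·11}·(+1)^2·(-1)^0 = +1.
v=43: a=43^2·(≡41), b=43^0·(≡9) mod 43; (41|43)=+1, (9|43)=+1; (−1)^{2·0·21}·(+1)^0·(+1)^2 = +1.
v=∞: 10582 > 0 and -83657 < 0  ⇒  (a,b)_∞ = +1.
v=19: a=19^0·(≡10), b=19^1·(≡11) mod 19; (10|19)=-1, (11|19)=+1; (−1)^{0·1·9}·(-1)^1·(+1)^0 = -1.
Ram(10582, -83657) = {2, 7, 13, 19}; no ℚ_2-point on the conic.

[2, 7, 13, 19]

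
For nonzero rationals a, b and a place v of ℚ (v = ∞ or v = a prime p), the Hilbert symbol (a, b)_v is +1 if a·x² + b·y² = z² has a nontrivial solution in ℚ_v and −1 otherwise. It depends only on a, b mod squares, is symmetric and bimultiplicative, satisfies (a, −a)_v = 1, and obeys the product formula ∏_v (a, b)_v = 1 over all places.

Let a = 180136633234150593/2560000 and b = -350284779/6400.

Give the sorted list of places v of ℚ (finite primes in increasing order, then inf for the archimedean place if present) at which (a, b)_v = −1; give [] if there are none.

(a, b) ≡ (2233, -230299) mod (ℚ^×)²; places V = {2, 3, 5, 7, 11, 13, 17, 19, 23, 29, 31, ∞}.
(a,b)_23: α=2, u≡2; β=1, v≡19 (mod 23); (2|23)=+1, (19|23)=-1; sign (−1)^0·+1^1·-1^2 = +1.
(a,b)_19: α=2, u≡3; β=1, v≡6 (mod 19); (3|19)=-1, (6|19)=+1; sign (−1)^0·-1^1·+1^2 = -1.
(a,b)_∞: sgn(2233)=+, sgn(-230299)=−, so +1.
(a,b)_2: α=-12, β=-8; u≡1, v≡5 (mod 8); ε(u)ε(v)=0·0, αω(v)=-12·1, βω(u)=-8·0; sum ≡ 0  ⇒  +1.
(a,b)_17: α=2, u≡14; β=1, v≡2 (mod 17); (14|17)=-1, (2|17)=+1; sign (−1)^0·-1^1·+1^2 = -1.
(a,b)_7: α=1, u≡4; β=0, v≡1 (mod 7); (4|7)=+1, (1|7)=+1; sign (−1)^0·+1^0·+1^1 = +1.
(a,b)_11: α=1, u≡1; β=0, v≡10 (mod 11); (1|11)=+1, (10|11)=-1; sign (−1)^0·+1^0·-1^1 = -1.
(a,b)_29: α=1, u≡2; β=0, v≡8 (mod 29); (2|29)=-1, (8|29)=-1; sign (−1)^0·-1^0·-1^1 = -1.
(a,b)_13: α=2, u≡10; β=2, v≡4 (mod 13); (10|13)=+1, (4|13)=+1; sign (−1)^0·+1^2·+1^2 = +1.
(a,b)_5: α=-4, u≡3; β=-2, v≡1 (mod 5); (3|5)=-1, (1|5)=+1; sign (−1)^0·-1^-2·+1^-4 = +1.
(a,b)_3: α=2, u≡1; β=2, v≡2 (mod 3); (1|3)=+1, (2|3)=-1; sign (−1)^0·+1^2·-1^2 = +1.
(a,b)_31: α=2, u≡9; β=1, v≡6 (mod 31); (9|31)=+1, (6|31)=-1; sign (−1)^0·+1^1·-1^2 = +1.
|Ram(2233, -230299)| = 4, even; anisotropic at {11, 17, 19, 29}.

[11, 17, 19, 29]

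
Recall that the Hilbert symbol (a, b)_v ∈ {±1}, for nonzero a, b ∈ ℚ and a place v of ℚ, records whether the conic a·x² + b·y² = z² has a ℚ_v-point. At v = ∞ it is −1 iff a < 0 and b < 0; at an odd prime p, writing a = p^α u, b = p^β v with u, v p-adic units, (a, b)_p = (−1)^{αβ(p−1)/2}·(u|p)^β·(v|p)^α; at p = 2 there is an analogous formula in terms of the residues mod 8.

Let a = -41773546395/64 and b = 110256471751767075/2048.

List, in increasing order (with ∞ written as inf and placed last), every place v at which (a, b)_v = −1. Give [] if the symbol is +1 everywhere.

(a, b) ≡ (-595, 646) mod (ℚ^×)²; places V = {2, 3, 5, 7, 17, 19, ∞}.
(a,b)_3: α=4, u≡2; β=8, v≡1 (mod 3); (2|3)=-1, (1|3)=+1; sign (−1)^0·-1^8·+1^4 = +1.
(a,b)_19: α=2, u≡8; β=3, v≡8 (mod 19); (8|19)=-1, (8|19)=-1; sign (−1)^0·-1^3·-1^2 = -1.
(a,b)_7: α=5, u≡5; β=8, v≡1 (mod 7); (5|7)=-1, (1|7)=+1; sign (−1)^0·-1^8·+1^5 = +1.
(a,b)_17: α=1, u≡1; β=1, v≡8 (mod 17); (1|17)=+1, (8|17)=+1; sign (−1)^0·+1^1·+1^1 = +1.
(a,b)_5: α=1, u≡4; β=2, v≡1 (mod 5); (4|5)=+1, (1|5)=+1; sign (−1)^0·+1^2·+1^1 = +1.
(a,b)_∞: sgn(-595)=−, sgn(646)=+, so +1.
(a,b)_2: α=-6, β=-11; u≡5, v≡3 (mod 8); ε(u)ε(v)=0·1, αω(v)=-6·1, βω(u)=-11·1; sum ≡ 1  ⇒  -1.
|Ram(-595, 646)| = 2, even; anisotropic at {2, 19}.

[2, 19]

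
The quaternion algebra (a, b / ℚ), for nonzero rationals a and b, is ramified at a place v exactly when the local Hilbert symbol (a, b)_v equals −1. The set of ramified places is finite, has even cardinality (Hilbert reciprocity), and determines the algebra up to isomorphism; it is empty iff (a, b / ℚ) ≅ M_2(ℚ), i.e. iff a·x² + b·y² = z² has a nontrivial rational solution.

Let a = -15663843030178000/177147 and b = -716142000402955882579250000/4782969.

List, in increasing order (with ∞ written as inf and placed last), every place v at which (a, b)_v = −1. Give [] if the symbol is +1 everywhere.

Mod squares: a ≡ -256215, b ≡ -437. Check v ∈ {∞, 2, 3, 5, 7, 19, 23, 29, 31}.
v=2: v_2(a)=4, v_2(b)=4; units ≡ 1, 3 (mod 8); ε·ε+αω+βω = 0·1+4·1+4·0 ≡ 0  ⇒  (a,b)_2 = +1.
v=5: a=5^3·(≡3), b=5^6·(≡2) mod 5; (3|5)=-1, (2|5)=-1; (−1)^{3·6·2}·(-1)^6·(-1)^3 = -1.
v=23: a=23^2·(≡21), b=23^3·(≡3) mod 23; (21|23)=-1, (3|23)=+1; (−1)^{2·3·11}·(-1)^3·(+1)^2 = -1.
v=19: a=19^3·(≡6), b=19^5·(≡12) mod 19; (6|19)=+1, (12|19)=-1; (−1)^{3·5·9}·(+1)^5·(-1)^3 = +1.
v=31: a=31^1·(≡22), b=31^2·(≡2) mod 31; (22|31)=-1, (2|31)=+1; (−1)^{1·2·15}·(-1)^2·(+1)^1 = +1.
v=3: a=3^-11·(≡2), b=3^-14·(≡1) mod 3; (2|3)=-1, (1|3)=+1; (−1)^{-11·-14·1}·(-1)^-14·(+1)^-11 = +1.
v=∞: -256215 < 0 and -437 < 0  ⇒  (a,b)_∞ = -1.
v=29: a=29^1·(≡3), b=29^2·(≡12) mod 29; (3|29)=-1, (12|29)=-1; (−1)^{1·2·14}·(-1)^2·(-1)^1 = -1.
v=7: a=7^4·(≡5), b=7^6·(≡1) mod 7; (5|7)=-1, (1|7)=+1; (−1)^{4·6·3}·(-1)^6·(+1)^4 = +1.
(-256215, -437 / ℚ) ramifies at {5, 23, 29, ∞}: a division algebra.

[5, 23, 29, inf]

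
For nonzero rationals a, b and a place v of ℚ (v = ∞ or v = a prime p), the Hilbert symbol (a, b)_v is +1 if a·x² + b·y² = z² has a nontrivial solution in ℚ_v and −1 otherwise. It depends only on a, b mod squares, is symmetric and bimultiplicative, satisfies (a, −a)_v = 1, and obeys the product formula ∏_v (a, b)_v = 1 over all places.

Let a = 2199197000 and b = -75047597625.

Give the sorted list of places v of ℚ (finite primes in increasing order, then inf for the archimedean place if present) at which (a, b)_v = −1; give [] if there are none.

[3, 11]

Mod squares: a ≡ 770, b ≡ -2145. Check v ∈ {∞, 2, 3, 5, 7, 11, 13}.
v=∞: 770 > 0 and -2145 < 0  ⇒  (a,b)_∞ = +1.
v=13: a=13^4·(≡1), b=13^5·(≡12) mod 13; (1|13)=+1, (12|13)=+1; (−1)^{4·5·6}·(+1)^5·(+1)^4 = +1.
v=2: v_2(a)=3, v_2(b)=0; units ≡ 1, 7 (mod 8); ε·ε+αω+βω = 0·1+3·0+0·0 ≡ 0  ⇒  (a,b)_2 = +1.
v=7: a=7^1·(≡3), b=7^2·(≡2) mod 7; (3|7)=-1, (2|7)=+1; (−1)^{1·2·3}·(-1)^2·(+1)^1 = +1.
v=3: a=3^0·(≡2), b=3^1·(≡2) mod 3; (2|3)=-1, (2|3)=-1; (−1)^{0·1·1}·(-1)^1·(-1)^0 = -1.
v=11: a=11^1·(≡9), b=11^1·(≡5) mod 11; (9|11)=+1, (5|11)=+1; (−1)^{1·1·5}·(+1)^1·(+1)^1 = -1.
v=5: a=5^3·(≡1), b=5^3·(≡4) mod 5; (1|5)=+1, (4|5)=+1; (−1)^{3·3·2}·(+1)^3·(+1)^3 = +1.
(770, -2145 / ℚ) ramifies at {3, 11}: a division algebra.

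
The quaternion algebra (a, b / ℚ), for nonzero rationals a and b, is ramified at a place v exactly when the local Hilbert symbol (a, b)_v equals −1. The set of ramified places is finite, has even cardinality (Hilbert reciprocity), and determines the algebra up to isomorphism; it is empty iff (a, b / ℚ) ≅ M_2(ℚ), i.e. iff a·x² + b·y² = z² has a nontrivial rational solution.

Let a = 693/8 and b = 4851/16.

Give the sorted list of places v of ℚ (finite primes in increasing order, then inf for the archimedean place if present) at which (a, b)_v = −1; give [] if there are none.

(a, b) ≡ (154, 11) mod (ℚ^×)²; places V = {2, 3, 7, 11, ∞}.
(a,b)_2: α=-3, β=-4; u≡5, v≡3 (mod 8); ε(u)ε(v)=0·1, αω(v)=-3·1, βω(u)=-4·1; sum ≡ 1  ⇒  -1.
(a,b)_∞: sgn(154)=+, sgn(11)=+, so +1.
(a,b)_11: α=1, u≡1; β=1, v≡9 (mod 11); (1|11)=+1, (9|11)=+1; sign (−1)^1·+1^1·+1^1 = -1.
(a,b)_7: α=1, u≡1; β=2, v≡4 (mod 7); (1|7)=+1, (4|7)=+1; sign (−1)^0·+1^2·+1^1 = +1.
(a,b)_3: α=2, u≡1; β=2, v≡2 (mod 3); (1|3)=+1, (2|3)=-1; sign (−1)^0·+1^2·-1^2 = +1.
Ram(154, 11) = {2, 11}; no ℚ_2-point on the conic.

[2, 11]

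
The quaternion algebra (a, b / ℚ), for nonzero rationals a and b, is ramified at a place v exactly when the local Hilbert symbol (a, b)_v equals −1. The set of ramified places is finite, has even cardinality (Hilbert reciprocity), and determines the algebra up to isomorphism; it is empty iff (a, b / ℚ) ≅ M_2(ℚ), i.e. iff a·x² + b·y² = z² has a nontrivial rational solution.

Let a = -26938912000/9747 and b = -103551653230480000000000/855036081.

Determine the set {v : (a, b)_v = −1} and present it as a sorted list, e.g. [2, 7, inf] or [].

Mod squares: a ≡ -15015, b ≡ -442. Check v ∈ {∞, 2, 3, 5, 7, 11, 13, 17, 19, 29}.
v=∞: -15015 < 0 and -442 < 0  ⇒  (a,b)_∞ = -1.
v=7: a=7^1·(≡4), b=7^2·(≡3) mod 7; (4|7)=+1, (3|7)=-1; (−1)^{1·2·3}·(+1)^2·(-1)^1 = -1.
v=17: a=17^0·(≡16), b=17^1·(≡15) mod 17; (16|17)=+1, (15|17)=+1; (−1)^{0·1·8}·(+1)^1·(+1)^0 = +1.
v=5: a=5^3·(≡2), b=5^10·(≡3) mod 5; (2|5)=-1, (3|5)=-1; (−1)^{3·10·2}·(-1)^10·(-1)^3 = -1.
v=29: a=29^2·(≡22), b=29^4·(≡13) mod 29; (22|29)=+1, (13|29)=+1; (−1)^{2·4·14}·(+1)^4·(+1)^2 = +1.
v=13: a=13^1·(≡5), b=13^3·(≡2) mod 13; (5|13)=-1, (2|13)=-1; (−1)^{1·3·6}·(-1)^3·(-1)^1 = +1.
v=11: a=11^1·(≡7), b=11^0·(≡9) mod 11; (7|11)=-1, (9|11)=+1; (−1)^{1·0·5}·(-1)^0·(+1)^1 = +1.
v=3: a=3^-3·(≡2), b=3^-8·(≡2) mod 3; (2|3)=-1, (2|3)=-1; (−1)^{-3·-8·1}·(-1)^-8·(-1)^-3 = -1.
v=19: a=19^-2·(≡15), b=19^-4·(≡8) mod 19; (15|19)=-1, (8|19)=-1; (−1)^{-2·-4·9}·(-1)^-4·(-1)^-2 = +1.
v=2: v_2(a)=8, v_2(b)=13; units ≡ 1, 3 (mod 8); ε·ε+αω+βω = 0·1+8·1+13·0 ≡ 0  ⇒  (a,b)_2 = +1.
(-15015, -442 / ℚ) ramifies at {3, 5, 7, ∞}: a division algebra.

[3, 5, 7, inf]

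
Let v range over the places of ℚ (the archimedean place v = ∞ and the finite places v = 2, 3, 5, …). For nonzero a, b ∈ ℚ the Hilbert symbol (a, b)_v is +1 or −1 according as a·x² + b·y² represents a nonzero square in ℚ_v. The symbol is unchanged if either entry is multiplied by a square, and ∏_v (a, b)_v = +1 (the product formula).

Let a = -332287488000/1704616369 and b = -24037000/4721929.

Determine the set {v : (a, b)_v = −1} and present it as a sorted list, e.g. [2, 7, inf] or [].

[2, 3, 13, inf]

(a, b) ≡ (-195, -130) mod (ℚ^×)²; places V = {2, 3, 5, 13, 19, 41, 43, 53, ∞}.
(a,b)_∞: sgn(-195)=−, sgn(-130)=−, so -1.
(a,b)_53: α=-2, u≡37; β=-2, v≡47 (mod 53); (37|53)=+1, (47|53)=+1; sign (−1)^0·+1^-2·+1^-2 = +1.
(a,b)_19: α=-2, u≡14; β=0, v≡3 (mod 19); (14|19)=-1, (3|19)=-1; sign (−1)^0·-1^0·-1^-2 = +1.
(a,b)_3: α=3, u≡1; β=0, v≡2 (mod 3); (1|3)=+1, (2|3)=-1; sign (−1)^0·+1^0·-1^3 = -1.
(a,b)_13: α=1, u≡2; β=1, v≡4 (mod 13); (2|13)=-1, (4|13)=+1; sign (−1)^0·-1^1·+1^1 = -1.
(a,b)_5: α=3, u≡4; β=3, v≡1 (mod 5); (4|5)=+1, (1|5)=+1; sign (−1)^0·+1^3·+1^3 = +1.
(a,b)_43: α=2, u≡37; β=2, v≡32 (mod 43); (37|43)=-1, (32|43)=-1; sign (−1)^0·-1^2·-1^2 = +1.
(a,b)_2: α=12, β=3; u≡5, v≡7 (mod 8); ε(u)ε(v)=0·1, αω(v)=12·0, βω(u)=3·1; sum ≡ 1  ⇒  -1.
(a,b)_41: α=-2, u≡21; β=-2, v≡17 (mod 41); (21|41)=+1, (17|41)=-1; sign (−1)^0·+1^-2·-1^-2 = +1.
|Ram(-195, -130)| = 4, even; anisotropic at {2, 3, 13, ∞}.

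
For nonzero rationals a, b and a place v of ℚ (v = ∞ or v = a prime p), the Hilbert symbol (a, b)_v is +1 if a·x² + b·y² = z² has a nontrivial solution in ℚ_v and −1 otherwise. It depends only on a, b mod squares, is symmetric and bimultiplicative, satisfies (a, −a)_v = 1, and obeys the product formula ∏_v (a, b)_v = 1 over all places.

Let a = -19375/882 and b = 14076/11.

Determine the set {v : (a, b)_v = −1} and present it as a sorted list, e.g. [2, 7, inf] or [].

(a, b) ≡ (-62, 4301) mod (ℚ^×)²; places V = {2, 3, 5, 7, 11, 17, 23, 31, ∞}.
(a,b)_23: α=0, u≡19; β=1, v≡18 (mod 23); (19|23)=-1, (18|23)=+1; sign (−1)^0·-1^1·+1^0 = -1.
(a,b)_17: α=0, u≡6; β=1, v≡15 (mod 17); (6|17)=-1, (15|17)=+1; sign (−1)^0·-1^1·+1^0 = -1.
(a,b)_7: α=-2, u≡2; β=0, v≡5 (mod 7); (2|7)=+1, (5|7)=-1; sign (−1)^0·+1^0·-1^-2 = +1.
(a,b)_2: α=-1, β=2; u≡1, v≡5 (mod 8); ε(u)ε(v)=0·0, αω(v)=-1·1, βω(u)=2·0; sum ≡ 1  ⇒  -1.
(a,b)_31: α=1, u≡24; β=0, v≡3 (mod 31); (24|31)=-1, (3|31)=-1; sign (−1)^0·-1^0·-1^1 = -1.
(a,b)_11: α=0, u≡9; β=-1, v≡7 (mod 11); (9|11)=+1, (7|11)=-1; sign (−1)^0·+1^-1·-1^0 = +1.
(a,b)_∞: sgn(-62)=−, sgn(4301)=+, so +1.
(a,b)_5: α=4, u≡2; β=0, v≡1 (mod 5); (2|5)=-1, (1|5)=+1; sign (−1)^0·-1^0·+1^4 = +1.
(a,b)_3: α=-2, u≡1; β=2, v≡2 (mod 3); (1|3)=+1, (2|3)=-1; sign (−1)^0·+1^2·-1^-2 = +1.
Ram(-62, 4301) = {2, 17, 23, 31}; no ℚ_2-point on the conic.

[2, 17, 23, 31]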